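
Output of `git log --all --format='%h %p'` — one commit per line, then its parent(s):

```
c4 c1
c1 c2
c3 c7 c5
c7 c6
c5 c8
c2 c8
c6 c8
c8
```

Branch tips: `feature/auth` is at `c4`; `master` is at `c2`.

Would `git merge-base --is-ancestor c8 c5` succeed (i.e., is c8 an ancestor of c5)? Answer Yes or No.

Ancestors of c5 (commits reachable by following parents): {c5, c8}.
c8 is in that set, so it is an ancestor of c5.

Yes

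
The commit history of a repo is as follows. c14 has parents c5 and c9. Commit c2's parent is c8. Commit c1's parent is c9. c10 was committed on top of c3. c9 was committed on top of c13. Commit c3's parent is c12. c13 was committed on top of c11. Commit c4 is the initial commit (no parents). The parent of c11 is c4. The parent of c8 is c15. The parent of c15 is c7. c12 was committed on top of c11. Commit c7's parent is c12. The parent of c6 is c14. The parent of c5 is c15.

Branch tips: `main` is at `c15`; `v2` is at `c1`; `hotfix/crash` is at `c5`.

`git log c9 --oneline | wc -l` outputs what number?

4

Walking parent pointers from c9: reachable set = {c11, c13, c4, c9}.
That is 4 commits.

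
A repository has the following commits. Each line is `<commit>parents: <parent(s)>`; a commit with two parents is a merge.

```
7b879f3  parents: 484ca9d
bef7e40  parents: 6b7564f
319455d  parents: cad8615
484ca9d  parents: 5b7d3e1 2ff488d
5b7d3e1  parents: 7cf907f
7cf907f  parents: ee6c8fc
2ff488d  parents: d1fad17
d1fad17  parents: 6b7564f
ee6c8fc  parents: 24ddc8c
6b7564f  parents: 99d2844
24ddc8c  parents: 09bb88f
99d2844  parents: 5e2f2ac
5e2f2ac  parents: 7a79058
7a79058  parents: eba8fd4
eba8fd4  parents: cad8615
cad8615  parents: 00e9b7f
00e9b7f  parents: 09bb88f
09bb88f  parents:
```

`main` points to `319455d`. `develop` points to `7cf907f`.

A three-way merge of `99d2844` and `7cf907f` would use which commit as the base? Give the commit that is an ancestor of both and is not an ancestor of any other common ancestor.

Ancestors of 99d2844: {00e9b7f, 09bb88f, 5e2f2ac, 7a79058, 99d2844, cad8615, eba8fd4}.
Ancestors of 7cf907f: {09bb88f, 24ddc8c, 7cf907f, ee6c8fc}.
Common ancestors: {09bb88f}.
The only common ancestor is 09bb88f, so it is the merge base.

09bb88f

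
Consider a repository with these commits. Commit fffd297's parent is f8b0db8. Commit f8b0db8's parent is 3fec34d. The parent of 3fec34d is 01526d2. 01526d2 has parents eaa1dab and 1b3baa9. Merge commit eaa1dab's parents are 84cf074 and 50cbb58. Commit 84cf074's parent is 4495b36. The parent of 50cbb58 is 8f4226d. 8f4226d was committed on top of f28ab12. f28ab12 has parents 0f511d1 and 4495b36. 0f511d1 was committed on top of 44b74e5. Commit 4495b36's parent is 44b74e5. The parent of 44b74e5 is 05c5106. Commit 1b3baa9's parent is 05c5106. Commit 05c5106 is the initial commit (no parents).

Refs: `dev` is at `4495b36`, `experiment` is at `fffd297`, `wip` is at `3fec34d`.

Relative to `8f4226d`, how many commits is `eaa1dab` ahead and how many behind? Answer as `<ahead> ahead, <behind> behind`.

Reachable from eaa1dab: {05c5106, 0f511d1, 4495b36, 44b74e5, 50cbb58, 84cf074, 8f4226d, eaa1dab, f28ab12}.
Reachable from 8f4226d: {05c5106, 0f511d1, 4495b36, 44b74e5, 8f4226d, f28ab12}.
Only in eaa1dab's history (ahead): {50cbb58, 84cf074, eaa1dab} — 3.
Only in 8f4226d's history (behind): {} — 0.

3 ahead, 0 behind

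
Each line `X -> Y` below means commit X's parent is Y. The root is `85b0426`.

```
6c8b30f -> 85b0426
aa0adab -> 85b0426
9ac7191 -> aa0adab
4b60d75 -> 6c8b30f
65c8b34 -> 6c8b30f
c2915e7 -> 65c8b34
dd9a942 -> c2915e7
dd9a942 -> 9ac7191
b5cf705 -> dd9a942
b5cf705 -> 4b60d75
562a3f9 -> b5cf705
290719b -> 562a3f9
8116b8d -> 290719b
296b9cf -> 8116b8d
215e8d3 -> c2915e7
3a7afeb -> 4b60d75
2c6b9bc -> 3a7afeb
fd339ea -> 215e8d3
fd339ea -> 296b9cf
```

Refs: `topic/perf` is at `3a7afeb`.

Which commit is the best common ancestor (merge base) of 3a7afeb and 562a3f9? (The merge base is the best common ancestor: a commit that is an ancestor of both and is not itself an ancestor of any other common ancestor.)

4b60d75

Ancestors of 3a7afeb: {3a7afeb, 4b60d75, 6c8b30f, 85b0426}.
Ancestors of 562a3f9: {4b60d75, 562a3f9, 65c8b34, 6c8b30f, 85b0426, 9ac7191, aa0adab, b5cf705, c2915e7, dd9a942}.
Common ancestors: {4b60d75, 6c8b30f, 85b0426}.
Among these, 4b60d75 is not an ancestor of any other common ancestor — it is the merge base.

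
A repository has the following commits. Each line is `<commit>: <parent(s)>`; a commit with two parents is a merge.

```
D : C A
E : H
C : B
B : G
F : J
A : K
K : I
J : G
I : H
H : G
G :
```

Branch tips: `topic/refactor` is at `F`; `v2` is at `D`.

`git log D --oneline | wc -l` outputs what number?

8

Walking parent pointers from D: reachable set = {A, B, C, D, G, H, I, K}.
That is 8 commits.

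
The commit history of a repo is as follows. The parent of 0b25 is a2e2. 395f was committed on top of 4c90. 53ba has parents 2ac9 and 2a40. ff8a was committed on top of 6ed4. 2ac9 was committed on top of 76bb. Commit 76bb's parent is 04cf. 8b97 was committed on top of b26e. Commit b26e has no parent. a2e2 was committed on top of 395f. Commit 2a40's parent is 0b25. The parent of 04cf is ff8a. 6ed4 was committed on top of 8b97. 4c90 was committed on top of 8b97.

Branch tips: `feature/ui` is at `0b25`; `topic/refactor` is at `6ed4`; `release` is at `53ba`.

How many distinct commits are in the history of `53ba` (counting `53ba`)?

13

Walking parent pointers from 53ba: reachable set = {04cf, 0b25, 2a40, 2ac9, 395f, 4c90, 53ba, 6ed4, 76bb, 8b97, a2e2, b26e, ff8a}.
That is 13 commits.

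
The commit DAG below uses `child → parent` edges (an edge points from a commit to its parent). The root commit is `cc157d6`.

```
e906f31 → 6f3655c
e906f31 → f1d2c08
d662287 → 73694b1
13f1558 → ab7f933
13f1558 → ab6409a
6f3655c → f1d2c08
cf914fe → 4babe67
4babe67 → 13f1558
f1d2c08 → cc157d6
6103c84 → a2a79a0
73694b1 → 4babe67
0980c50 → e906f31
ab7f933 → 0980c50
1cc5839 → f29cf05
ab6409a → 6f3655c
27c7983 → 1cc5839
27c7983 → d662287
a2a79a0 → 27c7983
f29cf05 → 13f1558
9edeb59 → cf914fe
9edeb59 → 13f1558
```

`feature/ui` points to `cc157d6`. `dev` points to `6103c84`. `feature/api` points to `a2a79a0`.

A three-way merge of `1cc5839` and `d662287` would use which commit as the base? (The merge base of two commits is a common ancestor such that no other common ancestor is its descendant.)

13f1558

Ancestors of 1cc5839: {0980c50, 13f1558, 1cc5839, 6f3655c, ab6409a, ab7f933, cc157d6, e906f31, f1d2c08, f29cf05}.
Ancestors of d662287: {0980c50, 13f1558, 4babe67, 6f3655c, 73694b1, ab6409a, ab7f933, cc157d6, d662287, e906f31, f1d2c08}.
Common ancestors: {0980c50, 13f1558, 6f3655c, ab6409a, ab7f933, cc157d6, e906f31, f1d2c08}.
Among these, 13f1558 is not an ancestor of any other common ancestor — it is the merge base.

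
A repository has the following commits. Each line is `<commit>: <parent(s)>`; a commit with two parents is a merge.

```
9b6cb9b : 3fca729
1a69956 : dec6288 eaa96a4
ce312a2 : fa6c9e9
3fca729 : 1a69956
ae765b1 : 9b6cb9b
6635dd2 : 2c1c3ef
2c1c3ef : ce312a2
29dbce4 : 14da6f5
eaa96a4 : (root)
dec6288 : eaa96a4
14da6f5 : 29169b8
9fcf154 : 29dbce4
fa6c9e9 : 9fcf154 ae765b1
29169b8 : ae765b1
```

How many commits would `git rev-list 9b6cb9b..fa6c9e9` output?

Reachable from fa6c9e9: {14da6f5, 1a69956, 29169b8, 29dbce4, 3fca729, 9b6cb9b, 9fcf154, ae765b1, dec6288, eaa96a4, fa6c9e9}.
Reachable from 9b6cb9b: {1a69956, 3fca729, 9b6cb9b, dec6288, eaa96a4}.
In fa6c9e9's history but not 9b6cb9b's: {14da6f5, 29169b8, 29dbce4, 9fcf154, ae765b1, fa6c9e9} — 6 commits.

6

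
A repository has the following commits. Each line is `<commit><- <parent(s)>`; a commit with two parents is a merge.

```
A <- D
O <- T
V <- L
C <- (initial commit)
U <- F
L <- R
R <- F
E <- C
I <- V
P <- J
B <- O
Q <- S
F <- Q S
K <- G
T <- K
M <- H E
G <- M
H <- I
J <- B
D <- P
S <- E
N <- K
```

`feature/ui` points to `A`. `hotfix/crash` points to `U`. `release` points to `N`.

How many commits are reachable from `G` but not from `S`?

9

Reachable from G: {C, E, F, G, H, I, L, M, Q, R, S, V}.
Reachable from S: {C, E, S}.
In G's history but not S's: {F, G, H, I, L, M, Q, R, V} — 9 commits.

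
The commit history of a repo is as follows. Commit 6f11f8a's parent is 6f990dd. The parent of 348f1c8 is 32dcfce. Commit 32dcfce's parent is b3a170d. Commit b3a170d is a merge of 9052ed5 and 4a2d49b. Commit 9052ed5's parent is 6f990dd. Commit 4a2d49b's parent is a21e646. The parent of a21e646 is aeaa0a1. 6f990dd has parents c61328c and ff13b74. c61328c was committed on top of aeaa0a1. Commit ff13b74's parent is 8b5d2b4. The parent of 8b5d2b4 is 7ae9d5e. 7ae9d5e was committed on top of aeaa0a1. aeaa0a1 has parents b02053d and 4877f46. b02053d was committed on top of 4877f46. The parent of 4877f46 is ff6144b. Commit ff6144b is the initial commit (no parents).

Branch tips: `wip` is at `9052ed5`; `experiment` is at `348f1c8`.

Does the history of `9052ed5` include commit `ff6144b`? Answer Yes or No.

Yes

Ancestors of 9052ed5 (commits reachable by following parents): {4877f46, 6f990dd, 7ae9d5e, 8b5d2b4, 9052ed5, aeaa0a1, b02053d, c61328c, ff13b74, ff6144b}.
ff6144b is in that set, so it is an ancestor of 9052ed5.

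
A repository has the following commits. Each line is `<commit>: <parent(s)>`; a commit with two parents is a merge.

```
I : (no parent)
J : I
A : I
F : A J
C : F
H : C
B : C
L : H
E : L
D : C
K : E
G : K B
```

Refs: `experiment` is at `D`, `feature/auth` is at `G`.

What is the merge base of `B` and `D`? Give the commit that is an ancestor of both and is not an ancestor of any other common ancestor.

Ancestors of B: {A, B, C, F, I, J}.
Ancestors of D: {A, C, D, F, I, J}.
Common ancestors: {A, C, F, I, J}.
Among these, C is not an ancestor of any other common ancestor — it is the merge base.

C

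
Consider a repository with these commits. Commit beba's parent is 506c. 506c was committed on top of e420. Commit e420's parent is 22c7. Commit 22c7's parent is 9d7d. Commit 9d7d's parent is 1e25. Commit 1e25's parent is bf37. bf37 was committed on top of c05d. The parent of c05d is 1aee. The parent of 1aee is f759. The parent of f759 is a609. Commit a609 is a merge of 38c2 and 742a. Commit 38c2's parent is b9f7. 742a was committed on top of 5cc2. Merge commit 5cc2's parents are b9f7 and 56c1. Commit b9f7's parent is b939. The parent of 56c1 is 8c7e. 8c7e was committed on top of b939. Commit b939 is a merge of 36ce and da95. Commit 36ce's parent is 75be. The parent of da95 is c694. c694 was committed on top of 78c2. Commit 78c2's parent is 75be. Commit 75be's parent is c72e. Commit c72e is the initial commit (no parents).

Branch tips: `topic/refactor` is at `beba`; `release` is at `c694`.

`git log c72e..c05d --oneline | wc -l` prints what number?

Reachable from c05d: {1aee, 36ce, 38c2, 56c1, 5cc2, 742a, 75be, 78c2, 8c7e, a609, b939, b9f7, c05d, c694, c72e, da95, f759}.
Reachable from c72e: {c72e}.
In c05d's history but not c72e's: {1aee, 36ce, 38c2, 56c1, 5cc2, 742a, 75be, 78c2, 8c7e, a609, b939, b9f7, c05d, c694, da95, f759} — 16 commits.

16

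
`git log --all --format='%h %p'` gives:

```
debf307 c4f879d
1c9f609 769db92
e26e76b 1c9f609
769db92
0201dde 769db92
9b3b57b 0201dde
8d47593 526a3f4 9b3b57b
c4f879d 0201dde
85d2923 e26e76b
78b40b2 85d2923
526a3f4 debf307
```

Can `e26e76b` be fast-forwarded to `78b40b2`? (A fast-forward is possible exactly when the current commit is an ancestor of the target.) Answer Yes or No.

A fast-forward from e26e76b to 78b40b2 is possible iff e26e76b is an ancestor of 78b40b2.
Ancestors of 78b40b2: {1c9f609, 769db92, 78b40b2, 85d2923, e26e76b}.
e26e76b is among them, so fast-forward is possible.

Yes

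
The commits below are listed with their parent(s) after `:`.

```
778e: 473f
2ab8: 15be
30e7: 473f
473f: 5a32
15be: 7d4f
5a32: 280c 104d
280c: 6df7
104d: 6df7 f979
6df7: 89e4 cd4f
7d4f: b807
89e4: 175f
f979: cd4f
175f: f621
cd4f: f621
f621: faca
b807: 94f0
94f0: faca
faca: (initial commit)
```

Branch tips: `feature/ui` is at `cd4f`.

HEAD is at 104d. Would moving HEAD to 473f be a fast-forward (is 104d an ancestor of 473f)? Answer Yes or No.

A fast-forward from 104d to 473f is possible iff 104d is an ancestor of 473f.
Ancestors of 473f: {104d, 175f, 280c, 473f, 5a32, 6df7, 89e4, cd4f, f621, f979, faca}.
104d is among them, so fast-forward is possible.

Yes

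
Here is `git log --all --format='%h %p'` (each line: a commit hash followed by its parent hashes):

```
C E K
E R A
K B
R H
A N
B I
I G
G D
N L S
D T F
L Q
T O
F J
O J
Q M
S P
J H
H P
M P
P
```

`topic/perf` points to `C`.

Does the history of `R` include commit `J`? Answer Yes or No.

Ancestors of R: {H, P, R}.
J is not in that set, so it is not an ancestor of R.

No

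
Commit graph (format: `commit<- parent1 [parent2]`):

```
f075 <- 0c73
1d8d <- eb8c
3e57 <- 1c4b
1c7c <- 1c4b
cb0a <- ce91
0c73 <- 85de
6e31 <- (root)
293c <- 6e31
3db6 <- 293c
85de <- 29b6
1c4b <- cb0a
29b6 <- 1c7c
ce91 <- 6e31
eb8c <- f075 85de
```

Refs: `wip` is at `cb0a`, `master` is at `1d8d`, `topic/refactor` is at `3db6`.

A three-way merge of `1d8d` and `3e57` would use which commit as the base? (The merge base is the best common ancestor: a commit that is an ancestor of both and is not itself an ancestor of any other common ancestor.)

1c4b

Ancestors of 1d8d: {0c73, 1c4b, 1c7c, 1d8d, 29b6, 6e31, 85de, cb0a, ce91, eb8c, f075}.
Ancestors of 3e57: {1c4b, 3e57, 6e31, cb0a, ce91}.
Common ancestors: {1c4b, 6e31, cb0a, ce91}.
Among these, 1c4b is not an ancestor of any other common ancestor — it is the merge base.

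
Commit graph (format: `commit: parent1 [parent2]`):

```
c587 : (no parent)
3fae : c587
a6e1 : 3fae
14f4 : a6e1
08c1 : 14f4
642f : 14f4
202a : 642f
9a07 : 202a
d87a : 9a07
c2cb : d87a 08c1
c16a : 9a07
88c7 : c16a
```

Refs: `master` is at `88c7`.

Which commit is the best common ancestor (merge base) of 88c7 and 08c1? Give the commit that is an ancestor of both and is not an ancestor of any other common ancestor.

Ancestors of 88c7: {14f4, 202a, 3fae, 642f, 88c7, 9a07, a6e1, c16a, c587}.
Ancestors of 08c1: {08c1, 14f4, 3fae, a6e1, c587}.
Common ancestors: {14f4, 3fae, a6e1, c587}.
Among these, 14f4 is not an ancestor of any other common ancestor — it is the merge base.

14f4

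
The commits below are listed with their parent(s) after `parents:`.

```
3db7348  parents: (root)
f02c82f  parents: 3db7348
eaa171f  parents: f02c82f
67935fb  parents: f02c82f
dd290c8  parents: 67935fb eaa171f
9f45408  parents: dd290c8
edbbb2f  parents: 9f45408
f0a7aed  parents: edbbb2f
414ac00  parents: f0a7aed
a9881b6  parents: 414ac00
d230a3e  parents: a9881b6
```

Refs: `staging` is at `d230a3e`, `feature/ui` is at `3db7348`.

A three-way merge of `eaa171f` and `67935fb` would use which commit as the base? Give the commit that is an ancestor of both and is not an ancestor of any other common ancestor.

f02c82f

Ancestors of eaa171f: {3db7348, eaa171f, f02c82f}.
Ancestors of 67935fb: {3db7348, 67935fb, f02c82f}.
Common ancestors: {3db7348, f02c82f}.
Among these, f02c82f is not an ancestor of any other common ancestor — it is the merge base.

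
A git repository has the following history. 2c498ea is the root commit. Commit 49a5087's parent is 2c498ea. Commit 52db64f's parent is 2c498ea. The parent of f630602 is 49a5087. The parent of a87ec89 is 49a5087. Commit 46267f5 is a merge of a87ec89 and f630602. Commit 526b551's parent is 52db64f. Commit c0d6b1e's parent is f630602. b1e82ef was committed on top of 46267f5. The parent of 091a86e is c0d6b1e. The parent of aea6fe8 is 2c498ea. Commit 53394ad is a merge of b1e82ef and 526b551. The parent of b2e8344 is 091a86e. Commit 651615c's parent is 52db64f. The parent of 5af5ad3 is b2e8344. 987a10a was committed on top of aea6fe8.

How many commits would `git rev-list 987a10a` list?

3

Walking parent pointers from 987a10a: reachable set = {2c498ea, 987a10a, aea6fe8}.
That is 3 commits.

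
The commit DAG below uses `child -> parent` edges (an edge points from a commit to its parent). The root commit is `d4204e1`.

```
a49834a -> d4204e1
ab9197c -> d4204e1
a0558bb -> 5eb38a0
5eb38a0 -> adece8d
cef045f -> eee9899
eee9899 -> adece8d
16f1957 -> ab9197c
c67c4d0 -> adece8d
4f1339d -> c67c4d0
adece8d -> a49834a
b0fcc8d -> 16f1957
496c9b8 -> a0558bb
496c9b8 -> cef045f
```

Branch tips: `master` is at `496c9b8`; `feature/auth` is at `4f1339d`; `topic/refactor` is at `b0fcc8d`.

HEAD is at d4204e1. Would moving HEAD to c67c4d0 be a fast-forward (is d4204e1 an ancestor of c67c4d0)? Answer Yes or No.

A fast-forward from d4204e1 to c67c4d0 is possible iff d4204e1 is an ancestor of c67c4d0.
Ancestors of c67c4d0: {a49834a, adece8d, c67c4d0, d4204e1}.
d4204e1 is among them, so fast-forward is possible.

Yes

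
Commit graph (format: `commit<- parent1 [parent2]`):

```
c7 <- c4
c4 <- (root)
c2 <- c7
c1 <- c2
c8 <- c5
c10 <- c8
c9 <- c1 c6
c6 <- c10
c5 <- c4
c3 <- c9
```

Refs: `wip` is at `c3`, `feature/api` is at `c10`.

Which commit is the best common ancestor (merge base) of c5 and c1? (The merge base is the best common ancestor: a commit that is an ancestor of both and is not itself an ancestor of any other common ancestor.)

Ancestors of c5: {c4, c5}.
Ancestors of c1: {c1, c2, c4, c7}.
Common ancestors: {c4}.
The only common ancestor is c4, so it is the merge base.

c4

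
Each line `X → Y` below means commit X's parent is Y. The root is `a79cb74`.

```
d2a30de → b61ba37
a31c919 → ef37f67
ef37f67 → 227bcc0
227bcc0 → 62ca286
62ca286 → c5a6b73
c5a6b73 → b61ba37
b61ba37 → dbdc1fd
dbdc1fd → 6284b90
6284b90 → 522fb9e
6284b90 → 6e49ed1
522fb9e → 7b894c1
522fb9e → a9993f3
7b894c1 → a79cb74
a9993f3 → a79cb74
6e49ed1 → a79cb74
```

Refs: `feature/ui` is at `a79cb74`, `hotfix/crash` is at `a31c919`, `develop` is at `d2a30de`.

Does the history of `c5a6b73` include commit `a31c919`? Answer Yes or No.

Ancestors of c5a6b73: {522fb9e, 6284b90, 6e49ed1, 7b894c1, a79cb74, a9993f3, b61ba37, c5a6b73, dbdc1fd}.
a31c919 is not in that set, so it is not an ancestor of c5a6b73.

No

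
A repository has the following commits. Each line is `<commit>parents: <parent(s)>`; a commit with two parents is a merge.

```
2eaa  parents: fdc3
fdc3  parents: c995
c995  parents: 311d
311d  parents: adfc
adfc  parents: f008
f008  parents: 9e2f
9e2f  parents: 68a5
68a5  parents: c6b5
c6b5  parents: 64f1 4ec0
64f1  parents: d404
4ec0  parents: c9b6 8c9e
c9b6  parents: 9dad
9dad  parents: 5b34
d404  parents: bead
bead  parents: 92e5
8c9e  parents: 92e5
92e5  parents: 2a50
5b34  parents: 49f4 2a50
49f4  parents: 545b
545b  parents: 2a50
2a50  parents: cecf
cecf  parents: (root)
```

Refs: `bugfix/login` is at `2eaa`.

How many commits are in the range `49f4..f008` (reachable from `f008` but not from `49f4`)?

Reachable from f008: {2a50, 49f4, 4ec0, 545b, 5b34, 64f1, 68a5, 8c9e, 92e5, 9dad, 9e2f, bead, c6b5, c9b6, cecf, d404, f008}.
Reachable from 49f4: {2a50, 49f4, 545b, cecf}.
In f008's history but not 49f4's: {4ec0, 5b34, 64f1, 68a5, 8c9e, 92e5, 9dad, 9e2f, bead, c6b5, c9b6, d404, f008} — 13 commits.

13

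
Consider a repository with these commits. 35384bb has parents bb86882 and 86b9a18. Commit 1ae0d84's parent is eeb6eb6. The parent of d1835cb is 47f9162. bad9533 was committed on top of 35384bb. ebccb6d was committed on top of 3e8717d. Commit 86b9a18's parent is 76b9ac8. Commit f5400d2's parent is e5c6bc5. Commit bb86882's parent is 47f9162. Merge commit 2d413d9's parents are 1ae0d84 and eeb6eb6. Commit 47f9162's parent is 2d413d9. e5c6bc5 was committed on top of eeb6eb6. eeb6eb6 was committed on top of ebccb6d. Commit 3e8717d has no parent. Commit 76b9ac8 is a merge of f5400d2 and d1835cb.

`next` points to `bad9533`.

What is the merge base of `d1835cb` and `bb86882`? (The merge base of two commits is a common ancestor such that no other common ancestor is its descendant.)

Ancestors of d1835cb: {1ae0d84, 2d413d9, 3e8717d, 47f9162, d1835cb, ebccb6d, eeb6eb6}.
Ancestors of bb86882: {1ae0d84, 2d413d9, 3e8717d, 47f9162, bb86882, ebccb6d, eeb6eb6}.
Common ancestors: {1ae0d84, 2d413d9, 3e8717d, 47f9162, ebccb6d, eeb6eb6}.
Among these, 47f9162 is not an ancestor of any other common ancestor — it is the merge base.

47f9162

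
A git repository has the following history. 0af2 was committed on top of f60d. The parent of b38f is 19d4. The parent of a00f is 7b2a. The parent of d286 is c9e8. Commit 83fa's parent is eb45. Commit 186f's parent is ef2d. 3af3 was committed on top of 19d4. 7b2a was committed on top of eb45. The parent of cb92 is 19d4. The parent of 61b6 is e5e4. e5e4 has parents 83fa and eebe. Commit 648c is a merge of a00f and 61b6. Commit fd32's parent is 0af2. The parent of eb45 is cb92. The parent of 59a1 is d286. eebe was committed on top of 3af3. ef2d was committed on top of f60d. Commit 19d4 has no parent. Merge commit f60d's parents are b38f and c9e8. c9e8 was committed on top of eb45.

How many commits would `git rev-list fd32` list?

8

Walking parent pointers from fd32: reachable set = {0af2, 19d4, b38f, c9e8, cb92, eb45, f60d, fd32}.
That is 8 commits.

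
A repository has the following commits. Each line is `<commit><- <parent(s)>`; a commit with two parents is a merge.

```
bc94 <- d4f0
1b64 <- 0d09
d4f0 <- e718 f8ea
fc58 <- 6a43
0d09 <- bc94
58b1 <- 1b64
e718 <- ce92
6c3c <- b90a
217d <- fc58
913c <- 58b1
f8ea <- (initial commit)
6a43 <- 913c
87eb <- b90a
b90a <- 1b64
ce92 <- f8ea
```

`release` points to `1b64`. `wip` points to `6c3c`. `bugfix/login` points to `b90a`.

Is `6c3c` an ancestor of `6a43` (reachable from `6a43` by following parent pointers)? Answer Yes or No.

Ancestors of 6a43: {0d09, 1b64, 58b1, 6a43, 913c, bc94, ce92, d4f0, e718, f8ea}.
6c3c is not in that set, so it is not an ancestor of 6a43.

No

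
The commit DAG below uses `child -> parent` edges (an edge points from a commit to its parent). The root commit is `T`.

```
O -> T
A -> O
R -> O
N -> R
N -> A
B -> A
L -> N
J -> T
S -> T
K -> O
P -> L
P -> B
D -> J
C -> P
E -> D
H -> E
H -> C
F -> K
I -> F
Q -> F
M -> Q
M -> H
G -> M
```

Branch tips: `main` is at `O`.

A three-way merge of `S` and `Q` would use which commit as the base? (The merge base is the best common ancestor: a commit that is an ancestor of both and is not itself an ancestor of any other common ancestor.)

T

Ancestors of S: {S, T}.
Ancestors of Q: {F, K, O, Q, T}.
Common ancestors: {T}.
The only common ancestor is T, so it is the merge base.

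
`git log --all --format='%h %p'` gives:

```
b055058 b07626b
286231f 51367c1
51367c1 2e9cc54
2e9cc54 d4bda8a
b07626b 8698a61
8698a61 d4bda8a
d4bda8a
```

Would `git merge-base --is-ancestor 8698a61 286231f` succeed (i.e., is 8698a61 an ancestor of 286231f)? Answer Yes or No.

Ancestors of 286231f: {286231f, 2e9cc54, 51367c1, d4bda8a}.
8698a61 is not in that set, so it is not an ancestor of 286231f.

No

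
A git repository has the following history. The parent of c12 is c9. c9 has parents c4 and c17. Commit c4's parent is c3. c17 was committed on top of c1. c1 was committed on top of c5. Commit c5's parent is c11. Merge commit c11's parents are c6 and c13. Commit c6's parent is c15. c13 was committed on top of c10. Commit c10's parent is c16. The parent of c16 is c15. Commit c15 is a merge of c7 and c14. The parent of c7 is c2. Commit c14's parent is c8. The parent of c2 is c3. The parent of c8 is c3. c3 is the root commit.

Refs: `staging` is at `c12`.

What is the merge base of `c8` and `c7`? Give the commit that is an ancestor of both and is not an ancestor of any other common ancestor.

c3

Ancestors of c8: {c3, c8}.
Ancestors of c7: {c2, c3, c7}.
Common ancestors: {c3}.
The only common ancestor is c3, so it is the merge base.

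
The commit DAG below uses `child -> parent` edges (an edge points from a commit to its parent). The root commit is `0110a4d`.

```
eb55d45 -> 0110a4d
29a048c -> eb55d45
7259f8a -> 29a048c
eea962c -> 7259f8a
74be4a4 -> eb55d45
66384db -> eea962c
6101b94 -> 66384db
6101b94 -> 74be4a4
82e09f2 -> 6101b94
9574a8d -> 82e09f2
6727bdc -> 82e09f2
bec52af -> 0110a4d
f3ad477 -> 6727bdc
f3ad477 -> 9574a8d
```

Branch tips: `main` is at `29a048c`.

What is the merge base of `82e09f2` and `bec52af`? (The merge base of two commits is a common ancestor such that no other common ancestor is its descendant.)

0110a4d

Ancestors of 82e09f2: {0110a4d, 29a048c, 6101b94, 66384db, 7259f8a, 74be4a4, 82e09f2, eb55d45, eea962c}.
Ancestors of bec52af: {0110a4d, bec52af}.
Common ancestors: {0110a4d}.
The only common ancestor is 0110a4d, so it is the merge base.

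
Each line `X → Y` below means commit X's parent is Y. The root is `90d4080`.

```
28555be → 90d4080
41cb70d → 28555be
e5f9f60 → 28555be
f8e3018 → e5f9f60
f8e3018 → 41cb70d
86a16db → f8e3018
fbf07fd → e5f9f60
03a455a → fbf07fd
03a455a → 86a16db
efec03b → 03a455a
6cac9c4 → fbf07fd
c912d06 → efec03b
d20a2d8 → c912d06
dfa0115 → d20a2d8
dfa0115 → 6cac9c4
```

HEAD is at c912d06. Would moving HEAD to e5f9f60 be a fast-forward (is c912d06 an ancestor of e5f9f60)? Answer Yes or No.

No

A fast-forward from c912d06 to e5f9f60 is possible iff c912d06 is an ancestor of e5f9f60.
Ancestors of e5f9f60: {28555be, 90d4080, e5f9f60}.
c912d06 is not among them, so fast-forward is not possible.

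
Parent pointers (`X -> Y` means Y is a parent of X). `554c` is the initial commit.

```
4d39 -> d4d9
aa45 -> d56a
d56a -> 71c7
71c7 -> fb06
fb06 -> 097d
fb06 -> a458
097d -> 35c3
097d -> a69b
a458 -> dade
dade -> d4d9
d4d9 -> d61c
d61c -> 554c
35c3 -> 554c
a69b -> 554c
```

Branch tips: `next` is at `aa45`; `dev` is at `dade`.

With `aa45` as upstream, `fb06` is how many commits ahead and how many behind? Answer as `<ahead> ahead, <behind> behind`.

Reachable from fb06: {097d, 35c3, 554c, a458, a69b, d4d9, d61c, dade, fb06}.
Reachable from aa45: {097d, 35c3, 554c, 71c7, a458, a69b, aa45, d4d9, d56a, d61c, dade, fb06}.
Only in fb06's history (ahead): {} — 0.
Only in aa45's history (behind): {71c7, aa45, d56a} — 3.

0 ahead, 3 behind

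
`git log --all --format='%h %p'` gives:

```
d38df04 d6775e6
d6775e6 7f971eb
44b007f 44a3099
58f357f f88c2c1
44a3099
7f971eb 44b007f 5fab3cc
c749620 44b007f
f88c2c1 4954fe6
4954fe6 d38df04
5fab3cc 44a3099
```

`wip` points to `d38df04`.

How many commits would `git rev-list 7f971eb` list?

Walking parent pointers from 7f971eb: reachable set = {44a3099, 44b007f, 5fab3cc, 7f971eb}.
That is 4 commits.

4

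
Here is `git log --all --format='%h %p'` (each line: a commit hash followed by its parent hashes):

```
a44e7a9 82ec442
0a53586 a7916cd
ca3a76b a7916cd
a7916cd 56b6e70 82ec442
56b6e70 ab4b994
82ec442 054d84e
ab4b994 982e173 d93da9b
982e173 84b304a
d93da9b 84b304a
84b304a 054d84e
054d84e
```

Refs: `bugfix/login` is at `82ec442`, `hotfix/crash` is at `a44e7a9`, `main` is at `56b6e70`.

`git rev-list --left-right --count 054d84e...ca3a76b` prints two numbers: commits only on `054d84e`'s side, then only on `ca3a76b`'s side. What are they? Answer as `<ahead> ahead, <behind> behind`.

0 ahead, 8 behind

Reachable from 054d84e: {054d84e}.
Reachable from ca3a76b: {054d84e, 56b6e70, 82ec442, 84b304a, 982e173, a7916cd, ab4b994, ca3a76b, d93da9b}.
Only in 054d84e's history (ahead): {} — 0.
Only in ca3a76b's history (behind): {56b6e70, 82ec442, 84b304a, 982e173, a7916cd, ab4b994, ca3a76b, d93da9b} — 8.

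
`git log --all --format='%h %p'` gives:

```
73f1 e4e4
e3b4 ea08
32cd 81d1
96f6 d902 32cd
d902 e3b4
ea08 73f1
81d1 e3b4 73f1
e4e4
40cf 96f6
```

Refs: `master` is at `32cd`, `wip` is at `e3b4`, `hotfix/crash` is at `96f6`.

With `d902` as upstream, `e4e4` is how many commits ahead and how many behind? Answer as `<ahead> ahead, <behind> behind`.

0 ahead, 4 behind

Reachable from e4e4: {e4e4}.
Reachable from d902: {73f1, d902, e3b4, e4e4, ea08}.
Only in e4e4's history (ahead): {} — 0.
Only in d902's history (behind): {73f1, d902, e3b4, ea08} — 4.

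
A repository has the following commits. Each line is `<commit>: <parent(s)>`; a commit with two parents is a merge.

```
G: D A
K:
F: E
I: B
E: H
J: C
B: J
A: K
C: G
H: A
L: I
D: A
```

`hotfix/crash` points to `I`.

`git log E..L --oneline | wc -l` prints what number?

Reachable from L: {A, B, C, D, G, I, J, K, L}.
Reachable from E: {A, E, H, K}.
In L's history but not E's: {B, C, D, G, I, J, L} — 7 commits.

7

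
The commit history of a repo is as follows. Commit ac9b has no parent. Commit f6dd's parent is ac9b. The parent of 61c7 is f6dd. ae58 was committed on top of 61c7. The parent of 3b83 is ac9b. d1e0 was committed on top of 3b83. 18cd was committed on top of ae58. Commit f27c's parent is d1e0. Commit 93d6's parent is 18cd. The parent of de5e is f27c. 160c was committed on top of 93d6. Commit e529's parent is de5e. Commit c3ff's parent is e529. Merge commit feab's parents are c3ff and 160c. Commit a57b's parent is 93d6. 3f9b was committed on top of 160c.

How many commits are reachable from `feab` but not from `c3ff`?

7

Reachable from feab: {160c, 18cd, 3b83, 61c7, 93d6, ac9b, ae58, c3ff, d1e0, de5e, e529, f27c, f6dd, feab}.
Reachable from c3ff: {3b83, ac9b, c3ff, d1e0, de5e, e529, f27c}.
In feab's history but not c3ff's: {160c, 18cd, 61c7, 93d6, ae58, f6dd, feab} — 7 commits.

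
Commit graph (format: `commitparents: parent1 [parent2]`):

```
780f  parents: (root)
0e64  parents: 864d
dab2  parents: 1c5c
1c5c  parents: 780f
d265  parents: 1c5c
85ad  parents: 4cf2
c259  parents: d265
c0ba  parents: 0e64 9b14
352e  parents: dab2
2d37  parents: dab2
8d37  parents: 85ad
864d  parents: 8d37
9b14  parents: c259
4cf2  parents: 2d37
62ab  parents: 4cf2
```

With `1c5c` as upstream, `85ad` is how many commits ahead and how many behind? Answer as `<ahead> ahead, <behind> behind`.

Reachable from 85ad: {1c5c, 2d37, 4cf2, 780f, 85ad, dab2}.
Reachable from 1c5c: {1c5c, 780f}.
Only in 85ad's history (ahead): {2d37, 4cf2, 85ad, dab2} — 4.
Only in 1c5c's history (behind): {} — 0.

4 ahead, 0 behind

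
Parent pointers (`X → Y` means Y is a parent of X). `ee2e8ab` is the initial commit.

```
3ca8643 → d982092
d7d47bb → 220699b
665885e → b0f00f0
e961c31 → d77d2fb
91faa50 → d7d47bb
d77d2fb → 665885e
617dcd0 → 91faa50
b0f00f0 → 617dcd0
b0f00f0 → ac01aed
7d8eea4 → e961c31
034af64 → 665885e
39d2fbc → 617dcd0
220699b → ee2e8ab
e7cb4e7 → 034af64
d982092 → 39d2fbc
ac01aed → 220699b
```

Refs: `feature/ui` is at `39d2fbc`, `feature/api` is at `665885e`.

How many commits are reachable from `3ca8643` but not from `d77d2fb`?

Reachable from 3ca8643: {220699b, 39d2fbc, 3ca8643, 617dcd0, 91faa50, d7d47bb, d982092, ee2e8ab}.
Reachable from d77d2fb: {220699b, 617dcd0, 665885e, 91faa50, ac01aed, b0f00f0, d77d2fb, d7d47bb, ee2e8ab}.
In 3ca8643's history but not d77d2fb's: {39d2fbc, 3ca8643, d982092} — 3 commits.

3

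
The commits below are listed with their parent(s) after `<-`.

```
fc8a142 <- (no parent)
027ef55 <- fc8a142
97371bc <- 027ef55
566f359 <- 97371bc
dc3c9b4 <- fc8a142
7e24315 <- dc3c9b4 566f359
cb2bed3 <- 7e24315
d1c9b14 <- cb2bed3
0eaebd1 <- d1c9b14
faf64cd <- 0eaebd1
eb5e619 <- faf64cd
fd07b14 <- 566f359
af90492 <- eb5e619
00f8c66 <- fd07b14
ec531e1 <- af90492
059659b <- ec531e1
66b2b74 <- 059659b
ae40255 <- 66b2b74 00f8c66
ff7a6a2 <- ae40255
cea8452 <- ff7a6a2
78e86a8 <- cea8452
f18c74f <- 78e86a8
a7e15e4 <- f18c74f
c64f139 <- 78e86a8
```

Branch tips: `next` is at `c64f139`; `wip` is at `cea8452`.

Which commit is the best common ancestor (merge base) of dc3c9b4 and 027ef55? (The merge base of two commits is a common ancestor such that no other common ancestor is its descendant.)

Ancestors of dc3c9b4: {dc3c9b4, fc8a142}.
Ancestors of 027ef55: {027ef55, fc8a142}.
Common ancestors: {fc8a142}.
The only common ancestor is fc8a142, so it is the merge base.

fc8a142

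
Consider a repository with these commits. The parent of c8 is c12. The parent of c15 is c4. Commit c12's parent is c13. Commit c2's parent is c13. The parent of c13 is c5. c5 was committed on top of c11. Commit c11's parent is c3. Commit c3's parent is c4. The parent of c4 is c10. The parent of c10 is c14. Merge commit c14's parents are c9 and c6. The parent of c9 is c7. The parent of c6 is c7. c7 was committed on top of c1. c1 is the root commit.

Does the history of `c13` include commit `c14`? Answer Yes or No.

Yes

Ancestors of c13 (commits reachable by following parents): {c1, c10, c11, c13, c14, c3, c4, c5, c6, c7, c9}.
c14 is in that set, so it is an ancestor of c13.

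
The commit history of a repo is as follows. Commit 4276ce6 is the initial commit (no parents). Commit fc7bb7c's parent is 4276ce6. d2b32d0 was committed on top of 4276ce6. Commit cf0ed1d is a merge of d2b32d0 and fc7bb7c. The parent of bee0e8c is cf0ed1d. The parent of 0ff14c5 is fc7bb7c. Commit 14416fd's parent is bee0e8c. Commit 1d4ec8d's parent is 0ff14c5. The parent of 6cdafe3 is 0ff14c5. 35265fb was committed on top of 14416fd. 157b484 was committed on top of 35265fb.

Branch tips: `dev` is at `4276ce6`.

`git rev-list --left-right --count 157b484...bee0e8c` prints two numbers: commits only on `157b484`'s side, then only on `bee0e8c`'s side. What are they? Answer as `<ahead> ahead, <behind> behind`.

3 ahead, 0 behind

Reachable from 157b484: {14416fd, 157b484, 35265fb, 4276ce6, bee0e8c, cf0ed1d, d2b32d0, fc7bb7c}.
Reachable from bee0e8c: {4276ce6, bee0e8c, cf0ed1d, d2b32d0, fc7bb7c}.
Only in 157b484's history (ahead): {14416fd, 157b484, 35265fb} — 3.
Only in bee0e8c's history (behind): {} — 0.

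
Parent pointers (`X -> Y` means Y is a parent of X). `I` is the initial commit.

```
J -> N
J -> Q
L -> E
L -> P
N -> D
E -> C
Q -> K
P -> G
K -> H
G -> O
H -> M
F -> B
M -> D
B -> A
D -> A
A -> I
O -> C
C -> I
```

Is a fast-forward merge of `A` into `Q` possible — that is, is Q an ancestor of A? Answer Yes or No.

A fast-forward from Q to A is possible iff Q is an ancestor of A.
Ancestors of A: {A, I}.
Q is not among them, so fast-forward is not possible.

No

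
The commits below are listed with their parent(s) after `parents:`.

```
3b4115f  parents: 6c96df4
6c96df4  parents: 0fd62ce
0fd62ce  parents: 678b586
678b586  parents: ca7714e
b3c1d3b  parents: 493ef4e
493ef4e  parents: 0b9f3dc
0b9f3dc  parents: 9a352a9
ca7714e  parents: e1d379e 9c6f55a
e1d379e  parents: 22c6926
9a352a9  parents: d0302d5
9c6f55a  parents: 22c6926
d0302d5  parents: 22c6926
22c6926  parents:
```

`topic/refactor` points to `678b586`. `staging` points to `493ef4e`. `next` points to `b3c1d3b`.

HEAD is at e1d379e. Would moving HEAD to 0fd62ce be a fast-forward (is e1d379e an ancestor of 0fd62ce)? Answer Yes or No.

Yes

A fast-forward from e1d379e to 0fd62ce is possible iff e1d379e is an ancestor of 0fd62ce.
Ancestors of 0fd62ce: {0fd62ce, 22c6926, 678b586, 9c6f55a, ca7714e, e1d379e}.
e1d379e is among them, so fast-forward is possible.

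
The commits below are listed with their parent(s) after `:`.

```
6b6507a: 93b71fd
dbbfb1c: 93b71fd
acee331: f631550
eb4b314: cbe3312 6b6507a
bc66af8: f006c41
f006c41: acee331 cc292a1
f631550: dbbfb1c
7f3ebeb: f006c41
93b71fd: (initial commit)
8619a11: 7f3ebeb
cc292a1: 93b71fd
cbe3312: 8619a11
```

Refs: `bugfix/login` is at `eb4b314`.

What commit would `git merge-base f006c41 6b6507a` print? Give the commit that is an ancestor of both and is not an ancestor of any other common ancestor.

Ancestors of f006c41: {93b71fd, acee331, cc292a1, dbbfb1c, f006c41, f631550}.
Ancestors of 6b6507a: {6b6507a, 93b71fd}.
Common ancestors: {93b71fd}.
The only common ancestor is 93b71fd, so it is the merge base.

93b71fd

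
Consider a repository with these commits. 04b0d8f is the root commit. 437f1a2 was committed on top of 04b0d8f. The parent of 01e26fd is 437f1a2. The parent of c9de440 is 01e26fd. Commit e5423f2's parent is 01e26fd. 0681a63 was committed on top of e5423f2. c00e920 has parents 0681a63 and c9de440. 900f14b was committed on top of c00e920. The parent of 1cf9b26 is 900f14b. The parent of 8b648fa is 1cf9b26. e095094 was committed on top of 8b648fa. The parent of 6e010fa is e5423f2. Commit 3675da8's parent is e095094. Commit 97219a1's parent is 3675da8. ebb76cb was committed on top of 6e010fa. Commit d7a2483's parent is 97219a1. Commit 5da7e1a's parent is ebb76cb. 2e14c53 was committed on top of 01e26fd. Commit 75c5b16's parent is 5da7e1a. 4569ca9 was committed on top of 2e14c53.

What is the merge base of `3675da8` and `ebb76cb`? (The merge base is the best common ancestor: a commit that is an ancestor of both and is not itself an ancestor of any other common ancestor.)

Ancestors of 3675da8: {01e26fd, 04b0d8f, 0681a63, 1cf9b26, 3675da8, 437f1a2, 8b648fa, 900f14b, c00e920, c9de440, e095094, e5423f2}.
Ancestors of ebb76cb: {01e26fd, 04b0d8f, 437f1a2, 6e010fa, e5423f2, ebb76cb}.
Common ancestors: {01e26fd, 04b0d8f, 437f1a2, e5423f2}.
Among these, e5423f2 is not an ancestor of any other common ancestor — it is the merge base.

e5423f2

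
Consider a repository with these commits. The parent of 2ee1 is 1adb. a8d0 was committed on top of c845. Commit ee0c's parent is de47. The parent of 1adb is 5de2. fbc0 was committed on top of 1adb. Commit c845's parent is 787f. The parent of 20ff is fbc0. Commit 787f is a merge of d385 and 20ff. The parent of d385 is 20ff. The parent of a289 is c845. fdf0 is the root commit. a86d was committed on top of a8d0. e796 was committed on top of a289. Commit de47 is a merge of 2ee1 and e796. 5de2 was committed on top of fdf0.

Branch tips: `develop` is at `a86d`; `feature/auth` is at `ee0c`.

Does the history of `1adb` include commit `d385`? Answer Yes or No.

Ancestors of 1adb: {1adb, 5de2, fdf0}.
d385 is not in that set, so it is not an ancestor of 1adb.

No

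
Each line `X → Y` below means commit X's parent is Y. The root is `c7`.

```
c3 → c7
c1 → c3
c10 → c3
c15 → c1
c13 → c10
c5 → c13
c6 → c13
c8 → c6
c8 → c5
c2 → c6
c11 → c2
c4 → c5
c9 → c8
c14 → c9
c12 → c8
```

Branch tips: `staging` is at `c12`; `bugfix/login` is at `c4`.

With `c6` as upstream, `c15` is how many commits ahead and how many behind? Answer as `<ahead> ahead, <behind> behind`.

Reachable from c15: {c1, c15, c3, c7}.
Reachable from c6: {c10, c13, c3, c6, c7}.
Only in c15's history (ahead): {c1, c15} — 2.
Only in c6's history (behind): {c10, c13, c6} — 3.

2 ahead, 3 behind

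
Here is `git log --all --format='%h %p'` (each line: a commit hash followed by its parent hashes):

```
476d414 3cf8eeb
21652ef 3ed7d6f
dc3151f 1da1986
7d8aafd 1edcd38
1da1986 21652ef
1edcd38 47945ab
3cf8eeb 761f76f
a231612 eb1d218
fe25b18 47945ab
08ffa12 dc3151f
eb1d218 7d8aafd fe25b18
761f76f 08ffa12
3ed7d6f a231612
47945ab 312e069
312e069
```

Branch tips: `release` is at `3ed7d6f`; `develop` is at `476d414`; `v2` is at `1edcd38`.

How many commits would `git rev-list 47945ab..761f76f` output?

11

Reachable from 761f76f: {08ffa12, 1da1986, 1edcd38, 21652ef, 312e069, 3ed7d6f, 47945ab, 761f76f, 7d8aafd, a231612, dc3151f, eb1d218, fe25b18}.
Reachable from 47945ab: {312e069, 47945ab}.
In 761f76f's history but not 47945ab's: {08ffa12, 1da1986, 1edcd38, 21652ef, 3ed7d6f, 761f76f, 7d8aafd, a231612, dc3151f, eb1d218, fe25b18} — 11 commits.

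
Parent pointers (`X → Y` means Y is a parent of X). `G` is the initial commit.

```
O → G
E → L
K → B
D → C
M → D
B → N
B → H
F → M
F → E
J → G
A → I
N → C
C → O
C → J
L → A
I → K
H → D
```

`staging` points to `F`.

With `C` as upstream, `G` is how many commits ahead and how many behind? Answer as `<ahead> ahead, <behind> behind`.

Reachable from G: {G}.
Reachable from C: {C, G, J, O}.
Only in G's history (ahead): {} — 0.
Only in C's history (behind): {C, J, O} — 3.

0 ahead, 3 behind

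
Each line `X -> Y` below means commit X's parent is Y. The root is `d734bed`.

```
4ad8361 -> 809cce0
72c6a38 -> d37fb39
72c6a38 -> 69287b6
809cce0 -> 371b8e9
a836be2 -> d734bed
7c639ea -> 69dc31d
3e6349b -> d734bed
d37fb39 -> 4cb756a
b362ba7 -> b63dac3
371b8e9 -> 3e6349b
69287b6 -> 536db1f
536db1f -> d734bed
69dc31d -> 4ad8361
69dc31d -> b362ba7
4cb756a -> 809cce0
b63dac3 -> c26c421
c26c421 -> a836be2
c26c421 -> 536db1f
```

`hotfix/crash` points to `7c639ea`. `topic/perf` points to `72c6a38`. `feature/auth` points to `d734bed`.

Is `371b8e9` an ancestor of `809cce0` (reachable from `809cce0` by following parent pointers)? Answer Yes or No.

Ancestors of 809cce0 (commits reachable by following parents): {371b8e9, 3e6349b, 809cce0, d734bed}.
371b8e9 is in that set, so it is an ancestor of 809cce0.

Yes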